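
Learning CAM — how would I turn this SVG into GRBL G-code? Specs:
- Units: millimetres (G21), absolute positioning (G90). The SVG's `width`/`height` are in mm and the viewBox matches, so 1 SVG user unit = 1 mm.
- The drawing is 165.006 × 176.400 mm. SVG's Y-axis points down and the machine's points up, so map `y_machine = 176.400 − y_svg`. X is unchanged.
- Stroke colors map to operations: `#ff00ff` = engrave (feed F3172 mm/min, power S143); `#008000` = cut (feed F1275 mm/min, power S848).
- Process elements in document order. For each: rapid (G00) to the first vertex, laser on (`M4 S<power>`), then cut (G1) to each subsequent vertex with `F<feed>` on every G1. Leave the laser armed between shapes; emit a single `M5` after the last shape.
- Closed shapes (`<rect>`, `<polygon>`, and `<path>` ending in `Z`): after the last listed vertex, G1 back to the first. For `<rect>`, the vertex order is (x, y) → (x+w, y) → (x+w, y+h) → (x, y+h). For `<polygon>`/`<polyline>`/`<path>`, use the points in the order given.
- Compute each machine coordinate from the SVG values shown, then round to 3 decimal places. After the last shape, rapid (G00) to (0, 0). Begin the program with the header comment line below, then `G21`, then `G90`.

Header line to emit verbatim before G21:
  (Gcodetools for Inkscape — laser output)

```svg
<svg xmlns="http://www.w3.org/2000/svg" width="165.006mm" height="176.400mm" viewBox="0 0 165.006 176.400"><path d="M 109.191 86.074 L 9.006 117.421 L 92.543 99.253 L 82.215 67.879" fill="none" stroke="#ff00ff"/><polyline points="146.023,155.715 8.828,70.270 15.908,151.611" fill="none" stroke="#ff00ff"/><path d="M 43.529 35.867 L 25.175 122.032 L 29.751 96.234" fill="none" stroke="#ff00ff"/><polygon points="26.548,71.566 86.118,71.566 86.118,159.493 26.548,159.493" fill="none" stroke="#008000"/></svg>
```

(Gcodetools for Inkscape — laser output)
G21
G90
G00 X109.191 Y90.326
M4 S143
G1 X9.006 Y58.979 F3172
G1 X92.543 Y77.147 F3172
G1 X82.215 Y108.521 F3172
G00 X146.023 Y20.685
M4 S143
G1 X8.828 Y106.130 F3172
G1 X15.908 Y24.789 F3172
G00 X43.529 Y140.533
M4 S143
G1 X25.175 Y54.368 F3172
G1 X29.751 Y80.166 F3172
G00 X26.548 Y104.834
M4 S848
G1 X86.118 Y104.834 F1275
G1 X86.118 Y16.907 F1275
G1 X26.548 Y16.907 F1275
G1 X26.548 Y104.834 F1275
M5
G00 X0.000 Y0.000

Since the viewBox matches the mm dimensions, user units are millimetres directly. The only transform is the Y-flip y_m = 176.400 − y_svg.

Shape 1 is a open polyline drawn with `<path>`. Its stroke #ff00ff means engrave at S143, F3172. After flipping Y the toolpath is (109.191,90.326) → (9.006,58.979) → (92.543,77.147) → (82.215,108.521).

Shape 2 is a open polyline drawn with `<polyline>`. Its stroke #ff00ff means engrave at S143, F3172. After flipping Y the toolpath is (146.023,20.685) → (8.828,106.130) → (15.908,24.789).

Shape 3 is a open polyline drawn with `<path>`. Its stroke #ff00ff means engrave at S143, F3172. After flipping Y the toolpath is (43.529,140.533) → (25.175,54.368) → (29.751,80.166).

Shape 4 is a rectangle drawn with `<polygon>`. Its stroke #008000 means cut at S848, F1275. After flipping Y the toolpath is (26.548,104.834) → (86.118,104.834) → (86.118,16.907) → (26.548,16.907) → (26.548,104.834), returning to the start.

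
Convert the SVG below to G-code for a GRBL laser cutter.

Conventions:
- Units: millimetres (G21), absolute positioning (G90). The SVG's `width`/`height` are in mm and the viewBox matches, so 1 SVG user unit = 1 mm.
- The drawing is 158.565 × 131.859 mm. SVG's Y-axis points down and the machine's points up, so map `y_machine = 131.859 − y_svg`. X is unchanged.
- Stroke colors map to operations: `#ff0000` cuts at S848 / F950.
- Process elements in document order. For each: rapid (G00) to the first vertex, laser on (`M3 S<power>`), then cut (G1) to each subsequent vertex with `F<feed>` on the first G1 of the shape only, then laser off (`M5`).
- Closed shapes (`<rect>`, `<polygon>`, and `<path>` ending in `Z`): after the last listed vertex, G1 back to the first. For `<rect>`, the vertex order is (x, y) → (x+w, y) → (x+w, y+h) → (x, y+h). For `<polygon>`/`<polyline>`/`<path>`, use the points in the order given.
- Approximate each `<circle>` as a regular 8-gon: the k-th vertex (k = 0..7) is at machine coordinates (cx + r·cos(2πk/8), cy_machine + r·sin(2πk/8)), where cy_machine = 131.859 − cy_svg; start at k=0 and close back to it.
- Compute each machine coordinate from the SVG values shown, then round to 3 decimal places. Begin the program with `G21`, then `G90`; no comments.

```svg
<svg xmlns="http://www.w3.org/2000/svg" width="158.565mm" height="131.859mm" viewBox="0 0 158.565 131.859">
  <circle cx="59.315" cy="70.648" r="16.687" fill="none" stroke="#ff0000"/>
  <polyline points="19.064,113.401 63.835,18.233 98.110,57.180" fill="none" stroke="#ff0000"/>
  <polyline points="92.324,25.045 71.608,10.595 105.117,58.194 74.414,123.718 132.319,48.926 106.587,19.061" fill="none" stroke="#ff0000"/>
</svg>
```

G21
G90
G00 X76.002 Y61.211
M3 S848
G1 X71.114 Y73.010 F950
G1 X59.315 Y77.898
G1 X47.516 Y73.010
G1 X42.628 Y61.211
G1 X47.516 Y49.412
G1 X59.315 Y44.524
G1 X71.114 Y49.412
G1 X76.002 Y61.211
M5
G00 X19.064 Y18.458
M3 S848
G1 X63.835 Y113.626 F950
G1 X98.110 Y74.679
M5
G00 X92.324 Y106.814
M3 S848
G1 X71.608 Y121.264 F950
G1 X105.117 Y73.665
G1 X74.414 Y8.141
G1 X132.319 Y82.933
G1 X106.587 Y112.798
M5

Since the viewBox matches the mm dimensions, user units are millimetres directly. The only transform is the Y-flip y_m = 131.859 − y_svg.

Shape 1 is a circle drawn with `<circle>`. Its stroke #ff0000 means cut at S848, F950. After flipping Y the toolpath is (76.002,61.211) → (71.114,73.010) → (59.315,77.898) → (47.516,73.010) → (42.628,61.211) → (47.516,49.412) → (59.315,44.524) → (71.114,49.412) → (76.002,61.211), returning to the start.

Shape 2 is a open polyline drawn with `<polyline>`. Its stroke #ff0000 means cut at S848, F950. After flipping Y the toolpath is (19.064,18.458) → (63.835,113.626) → (98.110,74.679).

Shape 3 is a open polyline drawn with `<polyline>`. Its stroke #ff0000 means cut at S848, F950. After flipping Y the toolpath is (92.324,106.814) → (71.608,121.264) → (105.117,73.665) → (74.414,8.141) → (132.319,82.933) → (106.587,112.798).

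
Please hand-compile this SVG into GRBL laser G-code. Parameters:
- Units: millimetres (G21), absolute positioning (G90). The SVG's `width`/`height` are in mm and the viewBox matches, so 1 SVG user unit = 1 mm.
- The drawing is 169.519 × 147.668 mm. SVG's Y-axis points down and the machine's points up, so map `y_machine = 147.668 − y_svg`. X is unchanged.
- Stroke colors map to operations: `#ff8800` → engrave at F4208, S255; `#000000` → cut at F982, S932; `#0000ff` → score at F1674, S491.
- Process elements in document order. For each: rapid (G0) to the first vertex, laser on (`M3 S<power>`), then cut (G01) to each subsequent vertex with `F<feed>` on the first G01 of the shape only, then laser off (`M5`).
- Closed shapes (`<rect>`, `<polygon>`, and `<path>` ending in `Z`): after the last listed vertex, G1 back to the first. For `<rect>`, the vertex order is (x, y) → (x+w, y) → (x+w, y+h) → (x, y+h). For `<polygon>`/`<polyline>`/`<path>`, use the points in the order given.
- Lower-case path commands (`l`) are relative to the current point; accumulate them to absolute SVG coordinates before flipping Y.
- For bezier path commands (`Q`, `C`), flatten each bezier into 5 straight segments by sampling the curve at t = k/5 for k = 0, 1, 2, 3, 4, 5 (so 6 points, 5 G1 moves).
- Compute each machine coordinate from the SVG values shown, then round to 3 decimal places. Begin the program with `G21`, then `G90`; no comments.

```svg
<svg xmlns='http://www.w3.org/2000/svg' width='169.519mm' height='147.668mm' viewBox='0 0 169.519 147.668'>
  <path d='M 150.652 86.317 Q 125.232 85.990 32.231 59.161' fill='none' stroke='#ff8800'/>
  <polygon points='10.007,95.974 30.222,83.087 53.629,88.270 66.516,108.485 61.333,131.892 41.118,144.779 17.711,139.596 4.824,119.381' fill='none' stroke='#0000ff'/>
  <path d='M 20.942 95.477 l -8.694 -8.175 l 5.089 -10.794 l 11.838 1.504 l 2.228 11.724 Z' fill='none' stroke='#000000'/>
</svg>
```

G21
G90
G0 X150.652 Y61.351
M3 S255
G01 X137.781 Y62.542 F4208
G01 X119.503 Y65.853
G01 X95.819 Y71.284
G01 X66.728 Y78.835
G01 X32.231 Y88.507
M5
G0 X10.007 Y51.694
M3 S491
G01 X30.222 Y64.581 F1674
G01 X53.629 Y59.398
G01 X66.516 Y39.183
G01 X61.333 Y15.776
G01 X41.118 Y2.889
G01 X17.711 Y8.072
G01 X4.824 Y28.287
G01 X10.007 Y51.694
M5
G0 X20.942 Y52.191
M3 S932
G01 X12.248 Y60.366 F982
G01 X17.337 Y71.160
G01 X29.175 Y69.656
G01 X31.403 Y57.932
G01 X20.942 Y52.191
M5

1 u = 1 mm; y_m = 147.668 − y.

[1] `<path>` quadratic bezier, #ff8800→engrave S255 F4208: (150.652,61.351) → (137.781,62.542) → (119.503,65.853) → (95.819,71.284) → (66.728,78.835) → (32.231,88.507)

[2] `<polygon>` regular polygon, #0000ff→score S491 F1674: (10.007,51.694) → (30.222,64.581) → (53.629,59.398) → (66.516,39.183) → (61.333,15.776) → (41.118,2.889) → (17.711,8.072) → (4.824,28.287) → (10.007,51.694) (closed)

[3] `<path>` regular polygon, #000000→cut S932 F982: (20.942,52.191) → (12.248,60.366) → (17.337,71.160) → (29.175,69.656) → (31.403,57.932) → (20.942,52.191) (closed)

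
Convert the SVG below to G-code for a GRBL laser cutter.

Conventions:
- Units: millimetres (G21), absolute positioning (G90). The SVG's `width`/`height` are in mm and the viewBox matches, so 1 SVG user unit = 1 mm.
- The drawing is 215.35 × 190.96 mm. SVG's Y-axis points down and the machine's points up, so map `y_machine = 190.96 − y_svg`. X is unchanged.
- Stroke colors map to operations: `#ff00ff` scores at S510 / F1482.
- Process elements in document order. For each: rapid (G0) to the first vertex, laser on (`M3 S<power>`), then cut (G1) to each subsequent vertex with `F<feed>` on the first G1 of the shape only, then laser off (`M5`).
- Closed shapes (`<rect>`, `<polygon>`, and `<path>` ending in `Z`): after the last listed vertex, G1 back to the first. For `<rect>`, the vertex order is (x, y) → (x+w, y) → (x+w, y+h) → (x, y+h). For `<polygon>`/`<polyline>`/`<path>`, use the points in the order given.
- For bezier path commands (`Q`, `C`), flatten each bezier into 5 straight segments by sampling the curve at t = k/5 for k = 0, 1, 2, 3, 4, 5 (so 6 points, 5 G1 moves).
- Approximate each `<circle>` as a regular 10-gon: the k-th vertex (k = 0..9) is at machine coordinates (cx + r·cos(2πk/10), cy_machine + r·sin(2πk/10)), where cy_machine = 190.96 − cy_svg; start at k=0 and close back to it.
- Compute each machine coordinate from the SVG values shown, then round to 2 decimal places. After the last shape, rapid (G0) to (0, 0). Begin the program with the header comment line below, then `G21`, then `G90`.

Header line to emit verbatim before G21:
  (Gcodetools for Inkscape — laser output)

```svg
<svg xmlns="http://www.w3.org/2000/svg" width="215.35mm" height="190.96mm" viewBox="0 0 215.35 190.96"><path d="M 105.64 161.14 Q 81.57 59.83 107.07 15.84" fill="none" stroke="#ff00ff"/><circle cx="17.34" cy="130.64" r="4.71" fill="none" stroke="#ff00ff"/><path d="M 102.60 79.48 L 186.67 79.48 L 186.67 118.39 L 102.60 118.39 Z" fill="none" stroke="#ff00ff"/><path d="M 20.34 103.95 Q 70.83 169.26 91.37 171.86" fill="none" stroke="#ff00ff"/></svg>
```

viewBox `0 0 215.35 190.96` with mm width/height → 1 unit = 1 mm. Flip: y_m = 190.96 − y_svg.

**Shape 1** — `<path>` quadratic bezier, stroke `#ff00ff` → score (S510, F1482). Control points (SVG): P0=(105.64,161.14), P1=(81.57,59.83), P2=(107.07,15.84); sampled at t=k/5. Machine vertices: (105.64,29.82) → (97.99,68.05) → (94.32,101.70) → (94.60,130.76) → (98.85,155.23) → (107.07,175.12). Open path.

**Shape 2** — `<circle>` circle, stroke `#ff00ff` → score (S510, F1482). Machine vertices: (22.05,60.32) → (21.15,63.09) → (18.80,64.80) → (15.88,64.80) → (13.53,63.09) → (12.63,60.32) → (13.53,57.55) → (15.88,55.84) → (18.80,55.84) → (21.15,57.55) → (22.05,60.32). Closed: final G1 returns to the first vertex.

**Shape 3** — `<path>` rectangle, stroke `#ff00ff` → score (S510, F1482). Machine vertices: (102.60,111.48) → (186.67,111.48) → (186.67,72.57) → (102.60,72.57) → (102.60,111.48). Closed: final G1 returns to the first vertex.

**Shape 4** — `<path>` quadratic bezier, stroke `#ff00ff` → score (S510, F1482). Control points (SVG): P0=(20.34,103.95), P1=(70.83,169.26), P2=(91.37,171.86); sampled at t=k/5. Machine vertices: (20.34,87.01) → (39.34,63.39) → (55.94,44.80) → (70.15,31.21) → (81.96,22.65) → (91.37,19.10). Open path.

(Gcodetools for Inkscape — laser output)
G21
G90
G0 X105.64 Y29.82
M3 S510
G1 X97.99 Y68.05 F1482
G1 X94.32 Y101.70
G1 X94.60 Y130.76
G1 X98.85 Y155.23
G1 X107.07 Y175.12
M5
G0 X22.05 Y60.32
M3 S510
G1 X21.15 Y63.09 F1482
G1 X18.80 Y64.80
G1 X15.88 Y64.80
G1 X13.53 Y63.09
G1 X12.63 Y60.32
G1 X13.53 Y57.55
G1 X15.88 Y55.84
G1 X18.80 Y55.84
G1 X21.15 Y57.55
G1 X22.05 Y60.32
M5
G0 X102.60 Y111.48
M3 S510
G1 X186.67 Y111.48 F1482
G1 X186.67 Y72.57
G1 X102.60 Y72.57
G1 X102.60 Y111.48
M5
G0 X20.34 Y87.01
M3 S510
G1 X39.34 Y63.39 F1482
G1 X55.94 Y44.80
G1 X70.15 Y31.21
G1 X81.96 Y22.65
G1 X91.37 Y19.10
M5
G0 X0.00 Y0.00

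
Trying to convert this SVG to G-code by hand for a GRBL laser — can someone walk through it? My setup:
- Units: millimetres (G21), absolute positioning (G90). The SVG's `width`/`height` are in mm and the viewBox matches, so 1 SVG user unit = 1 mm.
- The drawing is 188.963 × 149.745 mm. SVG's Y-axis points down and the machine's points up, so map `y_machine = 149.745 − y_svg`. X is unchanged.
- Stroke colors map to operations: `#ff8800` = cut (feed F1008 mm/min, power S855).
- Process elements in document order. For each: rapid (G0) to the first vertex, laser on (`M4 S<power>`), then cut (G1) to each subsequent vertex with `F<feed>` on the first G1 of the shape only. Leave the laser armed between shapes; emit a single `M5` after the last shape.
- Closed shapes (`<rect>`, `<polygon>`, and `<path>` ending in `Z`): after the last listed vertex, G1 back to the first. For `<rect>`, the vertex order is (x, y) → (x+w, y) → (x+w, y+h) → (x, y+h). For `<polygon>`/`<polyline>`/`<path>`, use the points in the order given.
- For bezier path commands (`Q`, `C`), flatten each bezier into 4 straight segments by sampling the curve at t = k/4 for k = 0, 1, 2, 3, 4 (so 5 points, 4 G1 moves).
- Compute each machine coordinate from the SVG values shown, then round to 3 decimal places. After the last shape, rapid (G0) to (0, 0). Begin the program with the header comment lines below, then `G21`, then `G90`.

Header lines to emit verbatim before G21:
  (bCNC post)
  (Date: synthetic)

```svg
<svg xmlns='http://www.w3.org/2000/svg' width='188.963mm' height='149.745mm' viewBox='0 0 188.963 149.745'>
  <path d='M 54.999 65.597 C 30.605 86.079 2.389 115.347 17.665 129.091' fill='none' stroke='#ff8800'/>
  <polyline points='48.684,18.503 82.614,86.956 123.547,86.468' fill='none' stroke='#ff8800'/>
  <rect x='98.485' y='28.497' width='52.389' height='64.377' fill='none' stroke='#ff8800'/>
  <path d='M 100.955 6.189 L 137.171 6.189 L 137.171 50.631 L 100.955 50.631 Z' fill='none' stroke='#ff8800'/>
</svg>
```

viewBox `0 0 188.963 149.745` with mm width/height → 1 unit = 1 mm. Flip: y_m = 149.745 − y_svg.

**Shape 1** — `<path>` cubic bezier, stroke `#ff8800` → cut (S855, F1008). Control points (SVG): P0=(54.999,65.597), P1=(30.605,86.079), P2=(2.389,115.347), P3=(17.665,129.091); sampled at t=k/4. Machine vertices: (54.999,84.148) → (36.726,67.519) → (21.456,49.874) → (13.623,33.493) → (17.665,20.654). Open path.

**Shape 2** — `<polyline>` open polyline, stroke `#ff8800` → cut (S855, F1008). Machine vertices: (48.684,131.242) → (82.614,62.789) → (123.547,63.277). Open path.

**Shape 3** — `<rect>` rectangle, stroke `#ff8800` → cut (S855, F1008). Machine vertices: (98.485,121.248) → (150.874,121.248) → (150.874,56.871) → (98.485,56.871) → (98.485,121.248). Closed: final G1 returns to the first vertex.

**Shape 4** — `<path>` rectangle, stroke `#ff8800` → cut (S855, F1008). Machine vertices: (100.955,143.556) → (137.171,143.556) → (137.171,99.114) → (100.955,99.114) → (100.955,143.556). Closed: final G1 returns to the first vertex.

(bCNC post)
(Date: synthetic)
G21
G90
G0 X54.999 Y84.148
M4 S855
G1 X36.726 Y67.519 F1008
G1 X21.456 Y49.874
G1 X13.623 Y33.493
G1 X17.665 Y20.654
G0 X48.684 Y131.242
M4 S855
G1 X82.614 Y62.789 F1008
G1 X123.547 Y63.277
G0 X98.485 Y121.248
M4 S855
G1 X150.874 Y121.248 F1008
G1 X150.874 Y56.871
G1 X98.485 Y56.871
G1 X98.485 Y121.248
G0 X100.955 Y143.556
M4 S855
G1 X137.171 Y143.556 F1008
G1 X137.171 Y99.114
G1 X100.955 Y99.114
G1 X100.955 Y143.556
M5
G0 X0.000 Y0.000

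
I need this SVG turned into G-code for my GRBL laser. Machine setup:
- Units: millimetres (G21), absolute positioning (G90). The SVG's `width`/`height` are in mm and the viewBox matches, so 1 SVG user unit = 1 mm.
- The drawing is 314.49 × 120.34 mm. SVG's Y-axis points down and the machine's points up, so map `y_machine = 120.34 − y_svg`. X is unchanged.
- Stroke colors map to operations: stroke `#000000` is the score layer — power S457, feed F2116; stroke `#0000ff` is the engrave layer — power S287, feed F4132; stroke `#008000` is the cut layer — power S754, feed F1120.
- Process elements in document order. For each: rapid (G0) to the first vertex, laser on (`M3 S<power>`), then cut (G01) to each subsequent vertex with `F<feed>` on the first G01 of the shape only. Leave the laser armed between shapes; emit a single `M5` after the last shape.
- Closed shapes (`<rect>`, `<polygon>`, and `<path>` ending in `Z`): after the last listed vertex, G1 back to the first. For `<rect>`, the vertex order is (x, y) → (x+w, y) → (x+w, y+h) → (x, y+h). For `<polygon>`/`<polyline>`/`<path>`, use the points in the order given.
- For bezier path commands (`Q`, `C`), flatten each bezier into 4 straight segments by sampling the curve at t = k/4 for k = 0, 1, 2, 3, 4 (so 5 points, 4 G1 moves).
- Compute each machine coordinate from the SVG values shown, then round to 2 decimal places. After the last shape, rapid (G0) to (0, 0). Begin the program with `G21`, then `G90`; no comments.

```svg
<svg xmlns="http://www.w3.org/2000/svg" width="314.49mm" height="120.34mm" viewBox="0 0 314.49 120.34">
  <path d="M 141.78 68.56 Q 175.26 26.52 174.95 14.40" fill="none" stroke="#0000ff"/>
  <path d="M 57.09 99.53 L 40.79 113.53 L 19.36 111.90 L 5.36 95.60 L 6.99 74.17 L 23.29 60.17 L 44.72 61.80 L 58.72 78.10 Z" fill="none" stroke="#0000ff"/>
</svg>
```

1 u = 1 mm; y_m = 120.34 − y.

[1] `<path>` quadratic bezier, #0000ff→engrave S287 F4132: (141.78,51.78) → (156.41,70.93) → (166.81,86.34) → (172.99,98.01) → (174.95,105.94)

[2] `<path>` regular polygon, #0000ff→engrave S287 F4132: (57.09,20.81) → (40.79,6.81) → (19.36,8.44) → (5.36,24.74) → (6.99,46.17) → (23.29,60.17) → (44.72,58.54) → (58.72,42.24) → (57.09,20.81) (closed)

G21
G90
G0 X141.78 Y51.78
M3 S287
G01 X156.41 Y70.93 F4132
G01 X166.81 Y86.34
G01 X172.99 Y98.01
G01 X174.95 Y105.94
G0 X57.09 Y20.81
M3 S287
G01 X40.79 Y6.81 F4132
G01 X19.36 Y8.44
G01 X5.36 Y24.74
G01 X6.99 Y46.17
G01 X23.29 Y60.17
G01 X44.72 Y58.54
G01 X58.72 Y42.24
G01 X57.09 Y20.81
M5
G0 X0.00 Y0.00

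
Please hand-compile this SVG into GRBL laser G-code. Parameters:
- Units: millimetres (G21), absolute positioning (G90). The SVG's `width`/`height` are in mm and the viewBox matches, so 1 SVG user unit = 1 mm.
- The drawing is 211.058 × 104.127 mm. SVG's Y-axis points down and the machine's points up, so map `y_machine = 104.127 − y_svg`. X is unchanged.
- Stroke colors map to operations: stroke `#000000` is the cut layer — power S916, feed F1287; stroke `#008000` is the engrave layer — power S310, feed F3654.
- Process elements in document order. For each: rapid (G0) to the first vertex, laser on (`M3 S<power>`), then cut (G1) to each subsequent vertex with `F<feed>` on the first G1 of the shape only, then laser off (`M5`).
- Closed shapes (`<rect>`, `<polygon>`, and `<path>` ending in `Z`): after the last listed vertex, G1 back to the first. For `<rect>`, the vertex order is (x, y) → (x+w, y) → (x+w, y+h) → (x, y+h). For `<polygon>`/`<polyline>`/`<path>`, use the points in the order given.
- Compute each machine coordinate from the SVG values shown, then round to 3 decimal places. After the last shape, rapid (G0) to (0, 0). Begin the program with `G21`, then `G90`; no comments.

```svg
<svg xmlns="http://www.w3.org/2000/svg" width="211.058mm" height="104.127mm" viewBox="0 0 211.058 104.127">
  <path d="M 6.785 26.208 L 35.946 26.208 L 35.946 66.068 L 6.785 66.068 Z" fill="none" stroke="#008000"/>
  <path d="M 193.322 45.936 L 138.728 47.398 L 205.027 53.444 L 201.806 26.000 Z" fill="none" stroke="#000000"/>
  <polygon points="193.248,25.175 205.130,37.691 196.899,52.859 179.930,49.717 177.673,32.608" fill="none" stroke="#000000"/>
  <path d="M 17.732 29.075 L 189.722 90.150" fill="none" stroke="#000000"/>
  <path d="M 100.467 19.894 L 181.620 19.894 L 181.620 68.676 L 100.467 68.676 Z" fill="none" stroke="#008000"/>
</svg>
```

viewBox `0 0 211.058 104.127` with mm width/height → 1 unit = 1 mm. Flip: y_m = 104.127 − y_svg.

**Shape 1** — `<path>` rectangle, stroke `#008000` → engrave (S310, F3654). Machine vertices: (6.785,77.919) → (35.946,77.919) → (35.946,38.059) → (6.785,38.059) → (6.785,77.919). Closed: final G1 returns to the first vertex.

**Shape 2** — `<path>` closed polygon, stroke `#000000` → cut (S916, F1287). Machine vertices: (193.322,58.191) → (138.728,56.729) → (205.027,50.683) → (201.806,78.127) → (193.322,58.191). Closed: final G1 returns to the first vertex.

**Shape 3** — `<polygon>` regular polygon, stroke `#000000` → cut (S916, F1287). Machine vertices: (193.248,78.952) → (205.130,66.436) → (196.899,51.268) → (179.930,54.410) → (177.673,71.519) → (193.248,78.952). Closed: final G1 returns to the first vertex.

**Shape 4** — `<path>` line segment, stroke `#000000` → cut (S916, F1287). Machine vertices: (17.732,75.052) → (189.722,13.977). Open path.

**Shape 5** — `<path>` rectangle, stroke `#008000` → engrave (S310, F3654). Machine vertices: (100.467,84.233) → (181.620,84.233) → (181.620,35.451) → (100.467,35.451) → (100.467,84.233). Closed: final G1 returns to the first vertex.

G21
G90
G0 X6.785 Y77.919
M3 S310
G1 X35.946 Y77.919 F3654
G1 X35.946 Y38.059
G1 X6.785 Y38.059
G1 X6.785 Y77.919
M5
G0 X193.322 Y58.191
M3 S916
G1 X138.728 Y56.729 F1287
G1 X205.027 Y50.683
G1 X201.806 Y78.127
G1 X193.322 Y58.191
M5
G0 X193.248 Y78.952
M3 S916
G1 X205.130 Y66.436 F1287
G1 X196.899 Y51.268
G1 X179.930 Y54.410
G1 X177.673 Y71.519
G1 X193.248 Y78.952
M5
G0 X17.732 Y75.052
M3 S916
G1 X189.722 Y13.977 F1287
M5
G0 X100.467 Y84.233
M3 S310
G1 X181.620 Y84.233 F3654
G1 X181.620 Y35.451
G1 X100.467 Y35.451
G1 X100.467 Y84.233
M5
G0 X0.000 Y0.000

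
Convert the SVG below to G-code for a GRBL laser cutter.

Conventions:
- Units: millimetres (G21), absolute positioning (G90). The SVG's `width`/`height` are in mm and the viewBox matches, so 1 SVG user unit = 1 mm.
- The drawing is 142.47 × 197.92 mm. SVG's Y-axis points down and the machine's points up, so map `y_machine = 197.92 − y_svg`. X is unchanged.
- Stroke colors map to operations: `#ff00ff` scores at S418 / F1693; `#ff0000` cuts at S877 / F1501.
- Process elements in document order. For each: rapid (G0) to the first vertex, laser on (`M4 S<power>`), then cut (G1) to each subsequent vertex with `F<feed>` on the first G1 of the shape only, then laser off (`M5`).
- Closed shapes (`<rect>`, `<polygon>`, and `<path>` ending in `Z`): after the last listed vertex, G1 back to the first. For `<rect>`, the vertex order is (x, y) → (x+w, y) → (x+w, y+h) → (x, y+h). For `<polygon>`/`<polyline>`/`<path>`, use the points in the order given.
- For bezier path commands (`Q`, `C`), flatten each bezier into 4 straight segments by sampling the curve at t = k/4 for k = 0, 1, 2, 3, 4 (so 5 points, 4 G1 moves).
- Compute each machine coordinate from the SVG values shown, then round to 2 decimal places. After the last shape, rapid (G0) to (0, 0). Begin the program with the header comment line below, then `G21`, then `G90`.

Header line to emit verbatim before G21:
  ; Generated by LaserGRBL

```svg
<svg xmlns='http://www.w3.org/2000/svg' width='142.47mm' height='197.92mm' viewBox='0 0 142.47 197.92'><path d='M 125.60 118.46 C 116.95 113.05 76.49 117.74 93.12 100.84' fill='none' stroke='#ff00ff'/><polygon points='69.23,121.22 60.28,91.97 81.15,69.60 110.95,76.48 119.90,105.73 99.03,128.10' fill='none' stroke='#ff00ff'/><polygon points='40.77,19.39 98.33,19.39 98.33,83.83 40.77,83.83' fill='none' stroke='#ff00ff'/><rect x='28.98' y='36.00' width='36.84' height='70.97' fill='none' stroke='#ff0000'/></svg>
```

viewBox `0 0 142.47 197.92` with mm width/height → 1 unit = 1 mm. Flip: y_m = 197.92 − y_svg.

**Shape 1** — `<path>` cubic bezier, stroke `#ff00ff` → score (S418, F1693). Control points (SVG): P0=(125.60,118.46), P1=(116.95,113.05), P2=(76.49,117.74), P3=(93.12,100.84); sampled at t=k/4. Machine vertices: (125.60,79.46) → (114.54,82.12) → (99.88,83.96) → (89.96,87.96) → (93.12,97.08). Open path.

**Shape 2** — `<polygon>` regular polygon, stroke `#ff00ff` → score (S418, F1693). Machine vertices: (69.23,76.70) → (60.28,105.95) → (81.15,128.32) → (110.95,121.44) → (119.90,92.19) → (99.03,69.82) → (69.23,76.70). Closed: final G1 returns to the first vertex.

**Shape 3** — `<polygon>` rectangle, stroke `#ff00ff` → score (S418, F1693). Machine vertices: (40.77,178.53) → (98.33,178.53) → (98.33,114.09) → (40.77,114.09) → (40.77,178.53). Closed: final G1 returns to the first vertex.

**Shape 4** — `<rect>` rectangle, stroke `#ff0000` → cut (S877, F1501). Machine vertices: (28.98,161.92) → (65.82,161.92) → (65.82,90.95) → (28.98,90.95) → (28.98,161.92). Closed: final G1 returns to the first vertex.

; Generated by LaserGRBL
G21
G90
G0 X125.60 Y79.46
M4 S418
G1 X114.54 Y82.12 F1693
G1 X99.88 Y83.96
G1 X89.96 Y87.96
G1 X93.12 Y97.08
M5
G0 X69.23 Y76.70
M4 S418
G1 X60.28 Y105.95 F1693
G1 X81.15 Y128.32
G1 X110.95 Y121.44
G1 X119.90 Y92.19
G1 X99.03 Y69.82
G1 X69.23 Y76.70
M5
G0 X40.77 Y178.53
M4 S418
G1 X98.33 Y178.53 F1693
G1 X98.33 Y114.09
G1 X40.77 Y114.09
G1 X40.77 Y178.53
M5
G0 X28.98 Y161.92
M4 S877
G1 X65.82 Y161.92 F1501
G1 X65.82 Y90.95
G1 X28.98 Y90.95
G1 X28.98 Y161.92
M5
G0 X0.00 Y0.00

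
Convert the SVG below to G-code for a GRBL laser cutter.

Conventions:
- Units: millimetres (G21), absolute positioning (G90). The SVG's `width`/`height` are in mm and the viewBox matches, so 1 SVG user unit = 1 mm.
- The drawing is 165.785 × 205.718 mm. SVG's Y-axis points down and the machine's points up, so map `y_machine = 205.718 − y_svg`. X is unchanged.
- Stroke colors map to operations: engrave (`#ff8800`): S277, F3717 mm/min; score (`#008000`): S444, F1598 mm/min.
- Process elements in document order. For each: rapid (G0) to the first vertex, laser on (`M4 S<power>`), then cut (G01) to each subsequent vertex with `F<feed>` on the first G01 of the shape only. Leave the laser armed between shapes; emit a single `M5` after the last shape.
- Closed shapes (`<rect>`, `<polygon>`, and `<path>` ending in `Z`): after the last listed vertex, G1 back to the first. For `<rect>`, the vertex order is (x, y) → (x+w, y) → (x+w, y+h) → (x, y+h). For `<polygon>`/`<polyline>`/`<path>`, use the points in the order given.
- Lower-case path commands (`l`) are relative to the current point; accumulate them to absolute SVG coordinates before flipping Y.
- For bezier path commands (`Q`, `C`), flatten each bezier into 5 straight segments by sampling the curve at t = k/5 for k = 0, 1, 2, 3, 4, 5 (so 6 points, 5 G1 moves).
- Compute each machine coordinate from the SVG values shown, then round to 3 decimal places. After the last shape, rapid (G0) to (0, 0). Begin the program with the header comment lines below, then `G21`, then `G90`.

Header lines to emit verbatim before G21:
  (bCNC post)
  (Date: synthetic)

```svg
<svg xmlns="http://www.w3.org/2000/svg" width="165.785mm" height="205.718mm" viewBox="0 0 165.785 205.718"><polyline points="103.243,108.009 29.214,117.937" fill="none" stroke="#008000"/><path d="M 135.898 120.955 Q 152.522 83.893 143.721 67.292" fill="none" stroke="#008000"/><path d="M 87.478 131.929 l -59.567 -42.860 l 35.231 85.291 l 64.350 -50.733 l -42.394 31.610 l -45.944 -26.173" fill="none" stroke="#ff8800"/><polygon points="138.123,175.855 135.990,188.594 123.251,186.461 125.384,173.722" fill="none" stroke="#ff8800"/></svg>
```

(bCNC post)
(Date: synthetic)
G21
G90
G0 X103.243 Y97.709
M4 S444
G01 X29.214 Y87.781 F1598
G0 X135.898 Y84.763
M4 S444
G01 X141.531 Y98.769 F1598
G01 X145.129 Y111.139
G01 X146.694 Y121.871
G01 X146.224 Y130.967
G01 X143.721 Y138.426
G0 X87.478 Y73.789
M4 S277
G01 X27.911 Y116.649 F3717
G01 X63.142 Y31.358
G01 X127.492 Y82.091
G01 X85.098 Y50.481
G01 X39.154 Y76.654
G0 X138.123 Y29.863
M4 S277
G01 X135.990 Y17.124 F3717
G01 X123.251 Y19.257
G01 X125.384 Y31.996
G01 X138.123 Y29.863
M5
G0 X0.000 Y0.000

Since the viewBox matches the mm dimensions, user units are millimetres directly. The only transform is the Y-flip y_m = 205.718 − y_svg.

Shape 1 is a line segment drawn with `<polyline>`. Its stroke #008000 means score at S444, F1598. After flipping Y the toolpath is (103.243,97.709) → (29.214,87.781).

Shape 2 is a quadratic bezier drawn with `<path>`. Its stroke #008000 means score at S444, F1598. After flipping Y the toolpath is (135.898,84.763) → (141.531,98.769) → (145.129,111.139) → (146.694,121.871) → (146.224,130.967) → (143.721,138.426).

Shape 3 is a open polyline drawn with `<path>`. Its stroke #ff8800 means engrave at S277, F3717. After flipping Y the toolpath is (87.478,73.789) → (27.911,116.649) → (63.142,31.358) → (127.492,82.091) → (85.098,50.481) → (39.154,76.654).

Shape 4 is a regular polygon drawn with `<polygon>`. Its stroke #ff8800 means engrave at S277, F3717. After flipping Y the toolpath is (138.123,29.863) → (135.990,17.124) → (123.251,19.257) → (125.384,31.996) → (138.123,29.863), returning to the start.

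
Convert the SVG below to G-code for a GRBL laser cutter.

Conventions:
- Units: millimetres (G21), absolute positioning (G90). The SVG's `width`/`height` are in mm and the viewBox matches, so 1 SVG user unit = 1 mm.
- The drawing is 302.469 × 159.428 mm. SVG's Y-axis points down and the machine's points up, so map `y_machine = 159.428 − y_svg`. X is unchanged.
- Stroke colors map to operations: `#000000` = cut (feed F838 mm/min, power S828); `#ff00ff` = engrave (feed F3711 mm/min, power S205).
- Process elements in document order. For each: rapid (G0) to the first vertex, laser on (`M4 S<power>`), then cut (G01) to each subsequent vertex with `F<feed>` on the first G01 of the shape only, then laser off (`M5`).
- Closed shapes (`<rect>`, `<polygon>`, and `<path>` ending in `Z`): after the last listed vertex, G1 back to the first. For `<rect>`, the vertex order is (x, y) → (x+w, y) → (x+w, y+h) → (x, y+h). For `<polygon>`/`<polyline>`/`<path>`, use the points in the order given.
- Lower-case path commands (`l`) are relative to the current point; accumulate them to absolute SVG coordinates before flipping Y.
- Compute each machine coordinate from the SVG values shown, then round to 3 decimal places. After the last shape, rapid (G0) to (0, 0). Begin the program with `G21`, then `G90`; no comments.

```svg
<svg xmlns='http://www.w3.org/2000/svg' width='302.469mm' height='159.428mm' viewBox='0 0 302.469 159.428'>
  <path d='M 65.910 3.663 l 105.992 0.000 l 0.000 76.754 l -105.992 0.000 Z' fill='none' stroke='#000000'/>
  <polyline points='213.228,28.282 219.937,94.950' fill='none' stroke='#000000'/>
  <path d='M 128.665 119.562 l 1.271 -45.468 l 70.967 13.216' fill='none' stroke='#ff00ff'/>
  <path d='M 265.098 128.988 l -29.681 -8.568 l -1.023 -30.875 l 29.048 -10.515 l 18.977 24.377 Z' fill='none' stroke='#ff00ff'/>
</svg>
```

G21
G90
G0 X65.910 Y155.765
M4 S828
G01 X171.902 Y155.765 F838
G01 X171.902 Y79.011
G01 X65.910 Y79.011
G01 X65.910 Y155.765
M5
G0 X213.228 Y131.146
M4 S828
G01 X219.937 Y64.478 F838
M5
G0 X128.665 Y39.866
M4 S205
G01 X129.936 Y85.334 F3711
G01 X200.903 Y72.118
M5
G0 X265.098 Y30.440
M4 S205
G01 X235.417 Y39.008 F3711
G01 X234.394 Y69.883
G01 X263.442 Y80.398
G01 X282.419 Y56.021
G01 X265.098 Y30.440
M5
G0 X0.000 Y0.000

1 u = 1 mm; y_m = 159.428 − y.

[1] `<path>` rectangle, #000000→cut S828 F838: (65.910,155.765) → (171.902,155.765) → (171.902,79.011) → (65.910,79.011) → (65.910,155.765) (closed)

[2] `<polyline>` line segment, #000000→cut S828 F838: (213.228,131.146) → (219.937,64.478)

[3] `<path>` open polyline, #ff00ff→engrave S205 F3711: (128.665,39.866) → (129.936,85.334) → (200.903,72.118)

[4] `<path>` regular polygon, #ff00ff→engrave S205 F3711: (265.098,30.440) → (235.417,39.008) → (234.394,69.883) → (263.442,80.398) → (282.419,56.021) → (265.098,30.440) (closed)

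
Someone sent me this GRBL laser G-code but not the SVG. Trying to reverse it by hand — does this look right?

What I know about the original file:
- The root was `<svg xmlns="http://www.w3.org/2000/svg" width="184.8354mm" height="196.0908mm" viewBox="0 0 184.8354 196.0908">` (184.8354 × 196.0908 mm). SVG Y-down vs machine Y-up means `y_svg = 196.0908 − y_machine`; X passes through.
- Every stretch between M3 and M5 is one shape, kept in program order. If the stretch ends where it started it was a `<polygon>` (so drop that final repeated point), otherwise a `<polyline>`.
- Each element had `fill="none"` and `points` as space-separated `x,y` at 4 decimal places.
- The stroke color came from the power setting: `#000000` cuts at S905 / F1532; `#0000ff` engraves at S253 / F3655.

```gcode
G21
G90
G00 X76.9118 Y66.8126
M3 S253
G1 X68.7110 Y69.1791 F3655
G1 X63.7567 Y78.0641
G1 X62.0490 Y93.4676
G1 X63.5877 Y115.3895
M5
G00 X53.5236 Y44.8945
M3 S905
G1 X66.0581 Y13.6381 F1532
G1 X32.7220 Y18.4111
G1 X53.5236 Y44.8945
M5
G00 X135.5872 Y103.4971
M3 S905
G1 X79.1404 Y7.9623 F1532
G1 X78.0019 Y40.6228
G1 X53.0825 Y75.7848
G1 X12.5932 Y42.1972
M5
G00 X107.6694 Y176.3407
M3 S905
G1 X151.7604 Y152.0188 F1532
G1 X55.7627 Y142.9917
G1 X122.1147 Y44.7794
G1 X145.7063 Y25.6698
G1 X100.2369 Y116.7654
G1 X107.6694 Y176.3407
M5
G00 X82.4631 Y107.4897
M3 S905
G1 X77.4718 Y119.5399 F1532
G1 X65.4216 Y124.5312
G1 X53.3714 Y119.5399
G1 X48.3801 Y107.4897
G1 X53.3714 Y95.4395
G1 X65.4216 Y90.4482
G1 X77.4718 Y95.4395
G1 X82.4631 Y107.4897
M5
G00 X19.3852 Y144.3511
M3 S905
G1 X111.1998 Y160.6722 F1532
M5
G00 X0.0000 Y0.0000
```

y_svg = 196.0908 − y_m.

[1] S253→`#0000ff` (engrave); open run; points: 76.9118,129.2782 68.7110,126.9117 63.7567,118.0267 62.0490,102.6232 63.5877,80.7013

[2] S905→`#000000` (cut); closed run; points: 53.5236,151.1963 66.0581,182.4527 32.7220,177.6797

[3] S905→`#000000` (cut); open run; points: 135.5872,92.5937 79.1404,188.1285 78.0019,155.4680 53.0825,120.3060 12.5932,153.8936

[4] S905→`#000000` (cut); closed run; points: 107.6694,19.7501 151.7604,44.0720 55.7627,53.0991 122.1147,151.3114 145.7063,170.4210 100.2369,79.3254

[5] S905→`#000000` (cut); closed run; points: 82.4631,88.6011 77.4718,76.5509 65.4216,71.5596 53.3714,76.5509 48.3801,88.6011 53.3714,100.6513 65.4216,105.6426 77.4718,100.6513

[6] S905→`#000000` (cut); open run; points: 19.3852,51.7397 111.1998,35.4186

<svg xmlns="http://www.w3.org/2000/svg" width="184.8354mm" height="196.0908mm" viewBox="0 0 184.8354 196.0908">
  <polyline points="76.9118,129.2782 68.7110,126.9117 63.7567,118.0267 62.0490,102.6232 63.5877,80.7013" fill="none" stroke="#0000ff"/>
  <polygon points="53.5236,151.1963 66.0581,182.4527 32.7220,177.6797" fill="none" stroke="#000000"/>
  <polyline points="135.5872,92.5937 79.1404,188.1285 78.0019,155.4680 53.0825,120.3060 12.5932,153.8936" fill="none" stroke="#000000"/>
  <polygon points="107.6694,19.7501 151.7604,44.0720 55.7627,53.0991 122.1147,151.3114 145.7063,170.4210 100.2369,79.3254" fill="none" stroke="#000000"/>
  <polygon points="82.4631,88.6011 77.4718,76.5509 65.4216,71.5596 53.3714,76.5509 48.3801,88.6011 53.3714,100.6513 65.4216,105.6426 77.4718,100.6513" fill="none" stroke="#000000"/>
  <polyline points="19.3852,51.7397 111.1998,35.4186" fill="none" stroke="#000000"/>
</svg>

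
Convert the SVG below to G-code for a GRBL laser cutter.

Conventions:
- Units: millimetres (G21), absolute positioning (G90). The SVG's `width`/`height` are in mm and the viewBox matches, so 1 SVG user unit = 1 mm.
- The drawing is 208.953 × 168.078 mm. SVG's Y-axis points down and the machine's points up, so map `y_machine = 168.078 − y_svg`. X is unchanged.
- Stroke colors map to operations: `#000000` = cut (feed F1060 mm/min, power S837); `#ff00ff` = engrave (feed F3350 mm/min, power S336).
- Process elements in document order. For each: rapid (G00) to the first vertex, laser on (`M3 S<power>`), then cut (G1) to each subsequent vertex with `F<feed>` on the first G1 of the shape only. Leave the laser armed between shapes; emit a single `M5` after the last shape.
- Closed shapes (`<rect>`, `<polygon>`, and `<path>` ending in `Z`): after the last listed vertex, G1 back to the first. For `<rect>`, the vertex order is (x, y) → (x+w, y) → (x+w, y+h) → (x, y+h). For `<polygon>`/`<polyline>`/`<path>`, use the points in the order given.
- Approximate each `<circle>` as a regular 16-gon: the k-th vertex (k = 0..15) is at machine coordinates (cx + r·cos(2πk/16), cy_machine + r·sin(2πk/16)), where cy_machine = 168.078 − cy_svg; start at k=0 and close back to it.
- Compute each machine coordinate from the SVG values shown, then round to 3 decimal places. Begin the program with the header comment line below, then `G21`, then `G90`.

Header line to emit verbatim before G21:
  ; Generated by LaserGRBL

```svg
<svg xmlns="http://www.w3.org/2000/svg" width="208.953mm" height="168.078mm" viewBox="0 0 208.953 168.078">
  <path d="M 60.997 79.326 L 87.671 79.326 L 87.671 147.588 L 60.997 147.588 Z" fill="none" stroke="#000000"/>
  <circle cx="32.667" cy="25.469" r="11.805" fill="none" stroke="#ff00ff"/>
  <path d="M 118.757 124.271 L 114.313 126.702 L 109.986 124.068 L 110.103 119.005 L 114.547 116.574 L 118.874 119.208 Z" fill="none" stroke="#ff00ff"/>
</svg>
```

; Generated by LaserGRBL
G21
G90
G00 X60.997 Y88.752
M3 S837
G1 X87.671 Y88.752 F1060
G1 X87.671 Y20.490
G1 X60.997 Y20.490
G1 X60.997 Y88.752
G00 X44.472 Y142.609
M3 S336
G1 X43.573 Y147.127 F3350
G1 X41.014 Y150.956
G1 X37.185 Y153.515
G1 X32.667 Y154.414
G1 X28.149 Y153.515
G1 X24.320 Y150.956
G1 X21.761 Y147.127
G1 X20.862 Y142.609
G1 X21.761 Y138.091
G1 X24.320 Y134.262
G1 X28.149 Y131.703
G1 X32.667 Y130.804
G1 X37.185 Y131.703
G1 X41.014 Y134.262
G1 X43.573 Y138.091
G1 X44.472 Y142.609
G00 X118.757 Y43.807
M3 S336
G1 X114.313 Y41.376 F3350
G1 X109.986 Y44.010
G1 X110.103 Y49.073
G1 X114.547 Y51.504
G1 X118.874 Y48.870
G1 X118.757 Y43.807
M5

1 u = 1 mm; y_m = 168.078 − y.

[1] `<path>` rectangle, #000000→cut S837 F1060: (60.997,88.752) → (87.671,88.752) → (87.671,20.490) → (60.997,20.490) → (60.997,88.752) (closed)

[2] `<circle>` circle, #ff00ff→engrave S336 F3350: (44.472,142.609) → (43.573,147.127) → (41.014,150.956) → (37.185,153.515) → (32.667,154.414) → (28.149,153.515) → (24.320,150.956) → (21.761,147.127) → (20.862,142.609) → (21.761,138.091) → (24.320,134.262) → (28.149,131.703) → (32.667,130.804) → (37.185,131.703) → (41.014,134.262) → (43.573,138.091) → (44.472,142.609) (closed)

[3] `<path>` regular polygon, #ff00ff→engrave S336 F3350: (118.757,43.807) → (114.313,41.376) → (109.986,44.010) → (110.103,49.073) → (114.547,51.504) → (118.874,48.870) → (118.757,43.807) (closed)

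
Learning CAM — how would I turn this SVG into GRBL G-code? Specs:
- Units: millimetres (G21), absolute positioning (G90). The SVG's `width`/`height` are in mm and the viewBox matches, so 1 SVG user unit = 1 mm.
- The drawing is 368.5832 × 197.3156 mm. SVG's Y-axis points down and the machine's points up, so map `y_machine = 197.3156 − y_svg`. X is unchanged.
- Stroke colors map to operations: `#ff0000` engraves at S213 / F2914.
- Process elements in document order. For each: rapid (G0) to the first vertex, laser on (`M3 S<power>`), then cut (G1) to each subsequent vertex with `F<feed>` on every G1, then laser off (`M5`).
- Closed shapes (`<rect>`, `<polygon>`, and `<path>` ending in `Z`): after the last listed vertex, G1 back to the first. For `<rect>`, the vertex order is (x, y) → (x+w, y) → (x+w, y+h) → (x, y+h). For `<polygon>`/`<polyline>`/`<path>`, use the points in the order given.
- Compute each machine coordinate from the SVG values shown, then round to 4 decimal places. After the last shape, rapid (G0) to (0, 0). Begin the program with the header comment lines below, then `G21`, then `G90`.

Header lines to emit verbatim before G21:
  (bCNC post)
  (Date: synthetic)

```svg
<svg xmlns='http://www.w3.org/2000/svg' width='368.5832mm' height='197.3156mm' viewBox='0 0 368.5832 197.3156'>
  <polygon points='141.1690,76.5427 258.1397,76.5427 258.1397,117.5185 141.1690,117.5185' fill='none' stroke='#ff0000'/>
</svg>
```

1 u = 1 mm; y_m = 197.3156 − y.

[1] `<polygon>` rectangle, #ff0000→engrave S213 F2914: (141.1690,120.7729) → (258.1397,120.7729) → (258.1397,79.7971) → (141.1690,79.7971) → (141.1690,120.7729) (closed)

(bCNC post)
(Date: synthetic)
G21
G90
G0 X141.1690 Y120.7729
M3 S213
G1 X258.1397 Y120.7729 F2914
G1 X258.1397 Y79.7971 F2914
G1 X141.1690 Y79.7971 F2914
G1 X141.1690 Y120.7729 F2914
M5
G0 X0.0000 Y0.0000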